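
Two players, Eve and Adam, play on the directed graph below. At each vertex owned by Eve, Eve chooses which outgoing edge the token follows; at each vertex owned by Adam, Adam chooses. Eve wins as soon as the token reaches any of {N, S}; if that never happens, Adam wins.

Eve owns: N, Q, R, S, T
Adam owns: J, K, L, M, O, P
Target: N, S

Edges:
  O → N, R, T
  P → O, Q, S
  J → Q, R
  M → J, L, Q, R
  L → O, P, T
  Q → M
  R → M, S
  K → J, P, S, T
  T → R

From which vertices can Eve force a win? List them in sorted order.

N, O, R, S, T

A0 = {N, S}
A1: add {R} — R (Eve) has R→S.
A2: add {T} — T (Eve) has T→R.
A3: add {O} — O (Adam): all of {N, R, T} already in.
A4 = A3; e.g. J (Adam) can still go to Q. Fixed point.
Eve's winning region = {N, O, R, S, T}.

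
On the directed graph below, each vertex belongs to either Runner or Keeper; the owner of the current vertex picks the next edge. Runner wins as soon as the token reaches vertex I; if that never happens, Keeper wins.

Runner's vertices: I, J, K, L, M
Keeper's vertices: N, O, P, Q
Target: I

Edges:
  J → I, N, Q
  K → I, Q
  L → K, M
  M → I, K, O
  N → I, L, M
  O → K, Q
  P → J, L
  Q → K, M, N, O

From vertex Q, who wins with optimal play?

A0 = {I}
A1: add {J, K, M} — J (Runner) has J→I; K (Runner) has K→I; M (Runner) has M→I.
A2: add {L} — L (Runner) has L→K.
A3: add {N, P} — N (Keeper): all of {I, L, M} already in; P (Keeper): all of {J, L} already in.
A4 = A3; e.g. O (Keeper) can still go to Q. Fixed point.
Q never enters the attractor, so Keeper can avoid the target forever.

Keeper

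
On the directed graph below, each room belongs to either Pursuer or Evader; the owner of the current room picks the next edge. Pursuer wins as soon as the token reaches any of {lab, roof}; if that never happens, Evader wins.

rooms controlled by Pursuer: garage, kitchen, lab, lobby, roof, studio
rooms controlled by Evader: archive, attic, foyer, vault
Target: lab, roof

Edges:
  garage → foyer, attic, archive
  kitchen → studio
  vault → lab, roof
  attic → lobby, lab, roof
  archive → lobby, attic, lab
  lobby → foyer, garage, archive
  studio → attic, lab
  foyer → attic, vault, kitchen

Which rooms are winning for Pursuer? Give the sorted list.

A0 = {lab, roof}
A1: add {studio, vault} — vault (Evader): all of {lab, roof} already in; studio (Pursuer) has studio→lab.
A2: add {kitchen} — kitchen (Pursuer) has kitchen→studio.
A3 = A2; e.g. foyer (Evader) can still go to attic. Fixed point.
Pursuer's winning region = {kitchen, lab, roof, studio, vault}.

kitchen, lab, roof, studio, vault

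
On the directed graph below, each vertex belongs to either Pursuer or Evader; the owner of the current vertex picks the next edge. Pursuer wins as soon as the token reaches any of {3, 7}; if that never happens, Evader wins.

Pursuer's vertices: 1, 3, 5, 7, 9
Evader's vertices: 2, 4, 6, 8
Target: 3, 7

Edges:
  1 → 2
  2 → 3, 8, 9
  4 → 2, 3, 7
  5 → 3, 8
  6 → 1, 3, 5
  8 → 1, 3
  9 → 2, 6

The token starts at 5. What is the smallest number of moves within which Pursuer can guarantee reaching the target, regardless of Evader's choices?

A0 = {3, 7}
A1: add {5} — 5 (Pursuer) has 5→3.
A2 = A1; e.g. 1 (Pursuer) has no edge into A1. Fixed point.
5 enters the attractor at level 1, so Pursuer can force the target in 1 move from there.

1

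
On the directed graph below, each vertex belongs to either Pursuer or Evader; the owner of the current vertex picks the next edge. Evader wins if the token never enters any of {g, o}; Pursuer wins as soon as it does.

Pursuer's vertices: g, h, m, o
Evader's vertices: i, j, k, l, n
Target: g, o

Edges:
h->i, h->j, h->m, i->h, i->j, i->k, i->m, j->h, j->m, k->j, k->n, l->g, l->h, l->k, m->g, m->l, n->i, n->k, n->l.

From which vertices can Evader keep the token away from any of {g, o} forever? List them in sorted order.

i, k, l, n

A0 = {g, o}
A1: add {m} — m (Pursuer) has m→g.
A2: add {h} — h (Pursuer) has h→m.
A3: add {j} — j (Evader): all of {h, m} already in.
A4 = A3; e.g. i (Evader) can still go to k. Fixed point.
Pursuer's attractor = {g, h, j, m, o}; Evader avoids the target exactly from the complement.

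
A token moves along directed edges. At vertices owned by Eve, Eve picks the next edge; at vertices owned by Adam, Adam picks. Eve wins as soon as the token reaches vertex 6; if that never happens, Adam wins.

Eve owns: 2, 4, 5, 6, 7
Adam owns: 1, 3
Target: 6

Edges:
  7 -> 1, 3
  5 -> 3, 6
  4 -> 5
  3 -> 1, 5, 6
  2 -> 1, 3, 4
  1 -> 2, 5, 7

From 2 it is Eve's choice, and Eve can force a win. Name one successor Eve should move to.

4

A0 = {6}
A1: add {5} — 5 (Eve) has 5→6.
A2: add {4} — 4 (Eve) has 4→5.
A3: add {2} — 2 (Eve) has 2→4.
A4 = A3; e.g. 1 (Adam) can still go to 7. Fixed point.
From 2, successor 4 is in the attractor (rank 2); the other successors 1, 3 are not.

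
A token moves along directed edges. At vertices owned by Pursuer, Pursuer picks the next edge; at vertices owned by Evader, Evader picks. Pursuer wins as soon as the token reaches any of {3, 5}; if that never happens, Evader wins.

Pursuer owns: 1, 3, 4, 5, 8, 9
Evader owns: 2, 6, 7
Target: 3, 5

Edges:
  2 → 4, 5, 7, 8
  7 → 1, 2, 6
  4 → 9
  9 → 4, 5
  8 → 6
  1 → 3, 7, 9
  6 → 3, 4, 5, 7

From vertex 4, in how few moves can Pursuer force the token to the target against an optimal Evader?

A0 = {3, 5}
A1: add {1, 9} — 1 (Pursuer) has 1→3; 9 (Pursuer) has 9→5.
A2: add {4} — 4 (Pursuer) has 4→9.
A3 = A2; e.g. 2 (Evader) can still go to 7. Fixed point.
4 enters the attractor at level 2, so Pursuer can force the target in 2 moves from there.

2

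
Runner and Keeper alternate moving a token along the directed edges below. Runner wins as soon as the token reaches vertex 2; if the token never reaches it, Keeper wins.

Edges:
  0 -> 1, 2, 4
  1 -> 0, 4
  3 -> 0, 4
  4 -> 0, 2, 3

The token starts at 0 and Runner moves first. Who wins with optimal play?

Runner

Track states (vertex, player-to-move).
A0 = {(2,Runner), (2,Keeper)}
A1: add {(0,Runner), (4,Runner)}.
(0,Runner) ∈ A1 ⇒ Runner forces the target.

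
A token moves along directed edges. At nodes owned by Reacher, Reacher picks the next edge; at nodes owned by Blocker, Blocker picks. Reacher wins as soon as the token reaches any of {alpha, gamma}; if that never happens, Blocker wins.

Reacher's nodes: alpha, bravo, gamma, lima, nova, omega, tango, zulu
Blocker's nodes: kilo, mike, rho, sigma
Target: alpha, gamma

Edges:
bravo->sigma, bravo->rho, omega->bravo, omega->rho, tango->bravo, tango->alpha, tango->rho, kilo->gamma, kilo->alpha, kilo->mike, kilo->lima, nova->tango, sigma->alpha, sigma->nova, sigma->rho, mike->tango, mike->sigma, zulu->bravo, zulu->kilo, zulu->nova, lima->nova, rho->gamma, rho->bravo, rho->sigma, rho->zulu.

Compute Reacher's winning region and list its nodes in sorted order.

A0 = {alpha, gamma}
A1: add {tango} — tango (Reacher) has tango→alpha.
A2: add {nova} — nova (Reacher) has nova→tango.
A3: add {lima, zulu} — zulu (Reacher) has zulu→nova; lima (Reacher) has lima→nova.
A4 = A3; e.g. bravo (Reacher) has no edge into A3. Fixed point.
Reacher's winning region = {alpha, gamma, lima, nova, tango, zulu}.

alpha, gamma, lima, nova, tango, zulu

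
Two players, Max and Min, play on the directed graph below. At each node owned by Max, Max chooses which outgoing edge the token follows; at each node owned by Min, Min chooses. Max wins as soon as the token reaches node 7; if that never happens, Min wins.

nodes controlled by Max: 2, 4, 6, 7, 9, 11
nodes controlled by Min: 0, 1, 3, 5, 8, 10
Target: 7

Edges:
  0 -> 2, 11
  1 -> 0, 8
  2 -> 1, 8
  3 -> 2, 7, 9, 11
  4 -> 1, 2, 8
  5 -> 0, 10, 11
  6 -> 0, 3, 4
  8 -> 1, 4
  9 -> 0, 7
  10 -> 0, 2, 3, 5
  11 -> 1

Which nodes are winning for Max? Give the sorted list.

7, 9

A0 = {7}
A1: add {9} — 9 (Max) has 9→7.
A2 = A1; e.g. 0 (Min) can still go to 2. Fixed point.
Max's winning region = {7, 9}.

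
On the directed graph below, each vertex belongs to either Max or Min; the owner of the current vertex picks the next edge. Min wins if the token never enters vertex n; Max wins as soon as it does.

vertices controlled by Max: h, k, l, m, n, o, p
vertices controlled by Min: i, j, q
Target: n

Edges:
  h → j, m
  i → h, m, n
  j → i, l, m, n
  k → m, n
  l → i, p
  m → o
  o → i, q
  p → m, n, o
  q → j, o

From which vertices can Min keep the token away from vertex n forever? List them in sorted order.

A0 = {n}
A1: add {k, p} — k (Max) has k→n; p (Max) has p→n.
A2: add {l} — l (Max) has l→p.
A3 = A2; e.g. h (Max) has no edge into A2. Fixed point.
Max's attractor = {k, l, n, p}; Min avoids the target exactly from the complement.

h, i, j, m, o, q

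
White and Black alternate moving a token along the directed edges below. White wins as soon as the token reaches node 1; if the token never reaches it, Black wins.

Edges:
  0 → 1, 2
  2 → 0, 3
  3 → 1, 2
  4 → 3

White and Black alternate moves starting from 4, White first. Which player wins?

Track states (vertex, player-to-move).
A0 = {(1,White), (1,Black)}
A1: add {(0,White), (3,White)}.
A2: add {(2,Black), (4,Black)}.
A3 = A2; e.g. (0,Black) stays out. (4,White) never enters ⇒ Black avoids the target.

Black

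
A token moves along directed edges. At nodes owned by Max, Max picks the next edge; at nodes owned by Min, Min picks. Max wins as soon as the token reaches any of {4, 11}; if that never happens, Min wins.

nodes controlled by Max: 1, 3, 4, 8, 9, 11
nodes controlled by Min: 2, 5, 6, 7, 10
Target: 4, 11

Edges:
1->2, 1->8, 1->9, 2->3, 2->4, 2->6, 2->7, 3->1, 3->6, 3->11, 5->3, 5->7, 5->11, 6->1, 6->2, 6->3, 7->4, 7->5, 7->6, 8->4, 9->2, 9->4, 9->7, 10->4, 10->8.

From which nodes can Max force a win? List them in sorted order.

A0 = {4, 11}
A1: add {3, 8, 9} — 3 (Max) has 3→11; 8 (Max) has 8→4; 9 (Max) has 9→4.
A2: add {1, 10} — 1 (Max) has 1→8; 10 (Min): all of {4, 8} already in.
A3 = A2; e.g. 2 (Min) can still go to 6. Fixed point.
Max's winning region = {1, 3, 4, 8, 9, 10, 11}.

1, 3, 4, 8, 9, 10, 11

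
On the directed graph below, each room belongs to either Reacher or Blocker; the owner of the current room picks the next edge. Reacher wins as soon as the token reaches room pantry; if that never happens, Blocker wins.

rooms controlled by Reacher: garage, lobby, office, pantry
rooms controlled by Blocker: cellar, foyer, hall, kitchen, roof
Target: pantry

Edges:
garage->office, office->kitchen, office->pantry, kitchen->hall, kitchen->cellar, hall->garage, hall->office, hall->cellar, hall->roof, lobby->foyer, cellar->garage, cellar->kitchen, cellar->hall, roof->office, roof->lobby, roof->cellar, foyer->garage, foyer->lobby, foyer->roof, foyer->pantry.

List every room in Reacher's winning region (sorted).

garage, office, pantry

A0 = {pantry}
A1: add {office} — office (Reacher) has office→pantry.
A2: add {garage} — garage (Reacher) has garage→office.
A3 = A2; e.g. kitchen (Blocker) can still go to hall. Fixed point.
Reacher's winning region = {garage, office, pantry}.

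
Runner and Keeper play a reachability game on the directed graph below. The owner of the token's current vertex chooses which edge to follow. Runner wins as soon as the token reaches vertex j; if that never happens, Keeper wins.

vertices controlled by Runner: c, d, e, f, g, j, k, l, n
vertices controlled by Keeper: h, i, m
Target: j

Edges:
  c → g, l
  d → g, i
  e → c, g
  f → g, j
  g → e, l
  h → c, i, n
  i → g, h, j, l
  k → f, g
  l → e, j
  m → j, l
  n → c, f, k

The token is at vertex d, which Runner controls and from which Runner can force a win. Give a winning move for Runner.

A0 = {j}
A1: add {f, l} — f (Runner) has f→j; l (Runner) has l→j.
A2: add {c, g, k, m, n} — c (Runner) has c→l; g (Runner) has g→l; k (Runner) has k→f; m (Keeper): all of {j, l} already in; n (Runner) has n→f.
A3: add {d, e} — d (Runner) has d→g; e (Runner) has e→c.
A4 = A3; e.g. h (Keeper) can still go to i. Fixed point.
From d, successor g is in the attractor (rank 2); the other successor i is not.

g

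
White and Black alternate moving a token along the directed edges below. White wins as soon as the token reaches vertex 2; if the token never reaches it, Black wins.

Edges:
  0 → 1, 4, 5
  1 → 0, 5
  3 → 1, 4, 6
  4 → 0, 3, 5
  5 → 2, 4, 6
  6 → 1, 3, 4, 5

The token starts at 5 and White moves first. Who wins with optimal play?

Track states (vertex, player-to-move).
A0 = {(2,White), (2,Black)}
A1: add {(5,White)}.
(5,White) ∈ A1 ⇒ White forces the target.

White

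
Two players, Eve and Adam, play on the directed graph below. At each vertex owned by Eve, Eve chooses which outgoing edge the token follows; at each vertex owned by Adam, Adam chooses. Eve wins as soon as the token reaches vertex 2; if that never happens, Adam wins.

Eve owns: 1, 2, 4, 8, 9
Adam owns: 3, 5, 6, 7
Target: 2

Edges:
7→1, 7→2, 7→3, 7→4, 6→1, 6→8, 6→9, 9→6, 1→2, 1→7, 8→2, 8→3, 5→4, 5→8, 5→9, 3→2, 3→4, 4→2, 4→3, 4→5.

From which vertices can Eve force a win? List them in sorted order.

1, 2, 3, 4, 7, 8

A0 = {2}
A1: add {1, 4, 8} — 1 (Eve) has 1→2; 4 (Eve) has 4→2; 8 (Eve) has 8→2.
A2: add {3} — 3 (Adam): all of {2, 4} already in.
A3: add {7} — 7 (Adam): all of {1, 2, 3, 4} already in.
A4 = A3; e.g. 5 (Adam) can still go to 9. Fixed point.
Eve's winning region = {1, 2, 3, 4, 7, 8}.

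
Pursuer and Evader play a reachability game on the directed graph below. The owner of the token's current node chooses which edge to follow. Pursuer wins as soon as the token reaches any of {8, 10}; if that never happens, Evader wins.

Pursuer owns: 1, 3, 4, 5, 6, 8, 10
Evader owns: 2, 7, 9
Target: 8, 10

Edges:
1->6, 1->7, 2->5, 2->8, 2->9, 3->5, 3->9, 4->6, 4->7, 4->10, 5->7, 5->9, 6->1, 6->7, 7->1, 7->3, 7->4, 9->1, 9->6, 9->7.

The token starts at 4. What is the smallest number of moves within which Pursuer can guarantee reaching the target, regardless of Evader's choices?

1

A0 = {8, 10}
A1: add {4} — 4 (Pursuer) has 4→10.
A2 = A1; e.g. 1 (Pursuer) has no edge into A1. Fixed point.
4 enters the attractor at level 1, so Pursuer can force the target in 1 move from there.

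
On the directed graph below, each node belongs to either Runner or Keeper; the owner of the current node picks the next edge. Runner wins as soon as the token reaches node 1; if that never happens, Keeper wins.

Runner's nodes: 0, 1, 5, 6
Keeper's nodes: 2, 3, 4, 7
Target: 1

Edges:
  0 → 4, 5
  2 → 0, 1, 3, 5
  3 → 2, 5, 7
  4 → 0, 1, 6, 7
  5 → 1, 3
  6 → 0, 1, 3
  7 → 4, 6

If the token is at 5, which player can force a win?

Runner

A0 = {1}
A1: add {5, 6} — 5 (Runner) has 5→1; 6 (Runner) has 6→1.
5 ∈ A1, so Runner can force the target.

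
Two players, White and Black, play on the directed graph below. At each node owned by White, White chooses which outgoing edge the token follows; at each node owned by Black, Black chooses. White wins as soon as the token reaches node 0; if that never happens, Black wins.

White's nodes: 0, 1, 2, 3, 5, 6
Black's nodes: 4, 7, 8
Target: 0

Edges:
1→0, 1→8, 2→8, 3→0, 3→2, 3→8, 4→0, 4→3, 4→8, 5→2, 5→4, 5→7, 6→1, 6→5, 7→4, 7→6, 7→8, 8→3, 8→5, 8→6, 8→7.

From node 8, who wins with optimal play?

Black

A0 = {0}
A1: add {1, 3} — 1 (White) has 1→0; 3 (White) has 3→0.
A2: add {6} — 6 (White) has 6→1.
A3 = A2; e.g. 2 (White) has no edge into A2. Fixed point.
8 never enters the attractor, so Black can avoid the target forever.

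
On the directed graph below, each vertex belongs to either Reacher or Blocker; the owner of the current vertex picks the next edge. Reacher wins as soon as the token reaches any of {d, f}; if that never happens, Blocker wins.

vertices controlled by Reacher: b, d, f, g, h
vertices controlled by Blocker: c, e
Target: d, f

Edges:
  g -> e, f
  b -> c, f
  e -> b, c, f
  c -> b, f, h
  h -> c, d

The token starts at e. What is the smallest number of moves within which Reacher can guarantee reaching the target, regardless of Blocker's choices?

3

A0 = {d, f}
A1: add {b, g, h} — b (Reacher) has b→f; g (Reacher) has g→f; h (Reacher) has h→d.
A2: add {c} — c (Blocker): all of {b, f, h} already in.
A3: add {e} — e (Blocker): all of {b, c, f} already in.
A3 = all vertices. Fixed point.
e enters the attractor at level 3, so Reacher can force the target in 3 moves from there.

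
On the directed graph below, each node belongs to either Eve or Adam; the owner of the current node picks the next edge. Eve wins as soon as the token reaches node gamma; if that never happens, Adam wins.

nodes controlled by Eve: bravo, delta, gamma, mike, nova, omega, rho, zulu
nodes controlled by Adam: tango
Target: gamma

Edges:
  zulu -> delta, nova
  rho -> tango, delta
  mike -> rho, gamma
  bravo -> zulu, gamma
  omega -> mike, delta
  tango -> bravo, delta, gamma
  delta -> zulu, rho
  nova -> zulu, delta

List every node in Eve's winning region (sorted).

bravo, gamma, mike, omega

A0 = {gamma}
A1: add {bravo, mike} — mike (Eve) has mike→gamma; bravo (Eve) has bravo→gamma.
A2: add {omega} — omega (Eve) has omega→mike.
A3 = A2; e.g. zulu (Eve) has no edge into A2. Fixed point.
Eve's winning region = {bravo, gamma, mike, omega}.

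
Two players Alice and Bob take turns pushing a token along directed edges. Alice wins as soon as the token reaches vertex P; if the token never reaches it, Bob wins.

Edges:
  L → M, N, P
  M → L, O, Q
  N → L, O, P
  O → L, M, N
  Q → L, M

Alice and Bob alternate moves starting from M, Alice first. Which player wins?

Bob

Track states (vertex, player-to-move).
A0 = {(P,Alice), (P,Bob)}
A1: add {(L,Alice), (N,Alice)}.
A2 = A1; e.g. (L,Bob) stays out. (M,Alice) never enters ⇒ Bob avoids the target.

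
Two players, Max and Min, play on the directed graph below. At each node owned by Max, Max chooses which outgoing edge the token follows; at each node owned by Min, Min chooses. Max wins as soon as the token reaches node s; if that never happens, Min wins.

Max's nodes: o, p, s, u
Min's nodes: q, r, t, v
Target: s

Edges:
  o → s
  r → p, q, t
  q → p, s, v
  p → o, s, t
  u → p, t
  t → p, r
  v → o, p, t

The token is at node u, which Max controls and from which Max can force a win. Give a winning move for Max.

A0 = {s}
A1: add {o, p} — o (Max) has o→s; p (Max) has p→s.
A2: add {u} — u (Max) has u→p.
A3 = A2; e.g. q (Min) can still go to v. Fixed point.
From u, successor p is in the attractor (rank 1); the other successor t is not.

p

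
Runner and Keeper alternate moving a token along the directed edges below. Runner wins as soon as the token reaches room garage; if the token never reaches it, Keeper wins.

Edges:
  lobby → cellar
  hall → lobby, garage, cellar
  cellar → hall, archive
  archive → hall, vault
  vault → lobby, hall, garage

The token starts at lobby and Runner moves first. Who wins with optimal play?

Track states (vertex, player-to-move).
A0 = {(garage,Runner), (garage,Keeper)}
A1: add {(hall,Runner), (vault,Runner)}.
A2: add {(archive,Keeper)}.
A3: add {(cellar,Runner)}.
A4: add {(lobby,Keeper)}.
A5 = A4; e.g. (lobby,Runner) stays out. (lobby,Runner) never enters ⇒ Keeper avoids the target.

Keeper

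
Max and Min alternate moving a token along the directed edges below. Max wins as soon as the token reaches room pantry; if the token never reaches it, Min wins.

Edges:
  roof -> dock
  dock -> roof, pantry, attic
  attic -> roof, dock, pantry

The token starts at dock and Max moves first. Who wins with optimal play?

Max

Track states (vertex, player-to-move).
A0 = {(pantry,Max), (pantry,Min)}
A1: add {(dock,Max), (attic,Max)}.
(dock,Max) ∈ A1 ⇒ Max forces the target.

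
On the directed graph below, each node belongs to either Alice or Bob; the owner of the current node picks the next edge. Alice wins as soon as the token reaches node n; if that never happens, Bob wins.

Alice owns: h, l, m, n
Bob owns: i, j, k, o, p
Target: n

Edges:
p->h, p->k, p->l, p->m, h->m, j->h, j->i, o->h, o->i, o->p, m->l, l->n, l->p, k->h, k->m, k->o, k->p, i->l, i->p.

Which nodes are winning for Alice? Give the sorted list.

A0 = {n}
A1: add {l} — l (Alice) has l→n.
A2: add {m} — m (Alice) has m→l.
A3: add {h} — h (Alice) has h→m.
A4 = A3; e.g. i (Bob) can still go to p. Fixed point.
Alice's winning region = {h, l, m, n}.

h, l, m, n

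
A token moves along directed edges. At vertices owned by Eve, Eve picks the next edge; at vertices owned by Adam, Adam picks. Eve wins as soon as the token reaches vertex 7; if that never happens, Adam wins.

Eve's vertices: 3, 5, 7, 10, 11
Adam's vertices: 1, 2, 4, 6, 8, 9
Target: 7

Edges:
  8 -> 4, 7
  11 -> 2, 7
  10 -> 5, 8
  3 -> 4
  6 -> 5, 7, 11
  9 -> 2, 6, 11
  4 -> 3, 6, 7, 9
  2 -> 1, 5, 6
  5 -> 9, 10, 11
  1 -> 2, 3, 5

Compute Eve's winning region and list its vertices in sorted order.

5, 6, 7, 10, 11

A0 = {7}
A1: add {11} — 11 (Eve) has 11→7.
A2: add {5} — 5 (Eve) has 5→11.
A3: add {6, 10} — 6 (Adam): all of {5, 7, 11} already in; 10 (Eve) has 10→5.
A4 = A3; e.g. 1 (Adam) can still go to 2. Fixed point.
Eve's winning region = {5, 6, 7, 10, 11}.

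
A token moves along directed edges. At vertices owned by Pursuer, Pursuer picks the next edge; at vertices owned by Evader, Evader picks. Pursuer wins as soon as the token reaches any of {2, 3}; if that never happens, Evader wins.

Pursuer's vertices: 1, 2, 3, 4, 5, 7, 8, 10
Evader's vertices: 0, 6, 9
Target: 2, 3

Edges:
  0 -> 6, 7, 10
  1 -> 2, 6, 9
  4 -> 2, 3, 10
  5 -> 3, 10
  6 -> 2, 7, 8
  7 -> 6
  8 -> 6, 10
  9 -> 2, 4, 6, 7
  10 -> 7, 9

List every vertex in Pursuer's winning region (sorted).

A0 = {2, 3}
A1: add {1, 4, 5} — 1 (Pursuer) has 1→2; 4 (Pursuer) has 4→2; 5 (Pursuer) has 5→3.
A2 = A1; e.g. 0 (Evader) can still go to 6. Fixed point.
Pursuer's winning region = {1, 2, 3, 4, 5}.

1, 2, 3, 4, 5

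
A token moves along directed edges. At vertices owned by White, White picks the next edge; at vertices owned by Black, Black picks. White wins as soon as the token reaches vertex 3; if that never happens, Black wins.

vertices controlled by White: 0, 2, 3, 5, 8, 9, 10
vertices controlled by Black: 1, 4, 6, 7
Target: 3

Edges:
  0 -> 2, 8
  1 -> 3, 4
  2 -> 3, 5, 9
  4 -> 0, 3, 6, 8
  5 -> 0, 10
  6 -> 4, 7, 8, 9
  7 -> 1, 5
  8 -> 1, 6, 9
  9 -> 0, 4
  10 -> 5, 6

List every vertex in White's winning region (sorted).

0, 2, 3, 5, 8, 9, 10

A0 = {3}
A1: add {2} — 2 (White) has 2→3.
A2: add {0} — 0 (White) has 0→2.
A3: add {5, 9} — 5 (White) has 5→0; 9 (White) has 9→0.
A4: add {8, 10} — 8 (White) has 8→9; 10 (White) has 10→5.
A5 = A4; e.g. 1 (Black) can still go to 4. Fixed point.
White's winning region = {0, 2, 3, 5, 8, 9, 10}.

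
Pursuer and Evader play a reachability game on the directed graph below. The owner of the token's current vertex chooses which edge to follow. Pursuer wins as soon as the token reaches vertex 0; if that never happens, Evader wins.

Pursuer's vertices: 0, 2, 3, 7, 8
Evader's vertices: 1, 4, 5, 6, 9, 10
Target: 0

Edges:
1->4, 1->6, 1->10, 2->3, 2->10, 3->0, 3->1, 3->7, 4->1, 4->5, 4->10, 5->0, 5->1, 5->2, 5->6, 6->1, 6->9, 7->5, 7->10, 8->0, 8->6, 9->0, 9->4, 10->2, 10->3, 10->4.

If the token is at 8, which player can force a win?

Pursuer

A0 = {0}
A1: add {3, 8} — 3 (Pursuer) has 3→0; 8 (Pursuer) has 8→0.
8 ∈ A1, so Pursuer can force the target.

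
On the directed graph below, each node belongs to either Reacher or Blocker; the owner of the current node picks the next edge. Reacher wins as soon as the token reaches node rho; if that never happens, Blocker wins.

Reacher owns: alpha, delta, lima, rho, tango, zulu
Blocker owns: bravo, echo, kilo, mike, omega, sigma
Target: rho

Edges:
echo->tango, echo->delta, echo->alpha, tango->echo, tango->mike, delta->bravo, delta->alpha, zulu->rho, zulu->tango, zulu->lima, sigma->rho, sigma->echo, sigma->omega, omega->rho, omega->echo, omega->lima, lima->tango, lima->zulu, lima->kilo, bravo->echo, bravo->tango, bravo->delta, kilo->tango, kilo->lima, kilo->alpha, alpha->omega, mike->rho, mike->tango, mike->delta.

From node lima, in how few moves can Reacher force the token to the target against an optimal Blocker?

2

A0 = {rho}
A1: add {zulu} — zulu (Reacher) has zulu→rho.
A2: add {lima} — lima (Reacher) has lima→zulu.
A3 = A2; e.g. echo (Blocker) can still go to tango. Fixed point.
lima enters the attractor at level 2, so Reacher can force the target in 2 moves from there.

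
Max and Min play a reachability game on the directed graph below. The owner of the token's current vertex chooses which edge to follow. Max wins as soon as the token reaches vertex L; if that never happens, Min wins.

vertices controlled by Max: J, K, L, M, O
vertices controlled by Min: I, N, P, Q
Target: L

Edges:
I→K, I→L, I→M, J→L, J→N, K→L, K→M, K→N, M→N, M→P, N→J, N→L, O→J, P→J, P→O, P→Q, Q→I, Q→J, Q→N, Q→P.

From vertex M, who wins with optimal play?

A0 = {L}
A1: add {J, K} — J (Max) has J→L; K (Max) has K→L.
A2: add {N, O} — N (Min): all of {J, L} already in; O (Max) has O→J.
A3: add {M} — M (Max) has M→N.
M ∈ A3, so Max can force the target.

Max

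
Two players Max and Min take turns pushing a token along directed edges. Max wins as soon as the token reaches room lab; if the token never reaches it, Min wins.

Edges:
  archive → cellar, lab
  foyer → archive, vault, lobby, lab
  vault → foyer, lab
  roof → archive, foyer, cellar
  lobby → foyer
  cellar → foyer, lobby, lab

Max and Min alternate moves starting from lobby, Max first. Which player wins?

Track states (vertex, player-to-move).
A0 = {(lab,Max), (lab,Min)}
A1: add {(archive,Max), (foyer,Max), (vault,Max), (cellar,Max)}.
A2: add {(archive,Min), (vault,Min), (roof,Min), (lobby,Min)}.
A3: add {(roof,Max)}.
A4 = A3; e.g. (foyer,Min) stays out. (lobby,Max) never enters ⇒ Min avoids the target.

Min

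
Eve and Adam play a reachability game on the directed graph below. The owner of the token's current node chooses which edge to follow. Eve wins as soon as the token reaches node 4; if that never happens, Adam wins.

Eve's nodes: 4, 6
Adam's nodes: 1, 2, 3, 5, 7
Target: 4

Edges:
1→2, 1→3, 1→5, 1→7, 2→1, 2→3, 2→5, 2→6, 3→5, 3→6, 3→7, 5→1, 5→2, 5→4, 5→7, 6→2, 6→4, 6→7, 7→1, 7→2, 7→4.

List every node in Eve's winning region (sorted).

A0 = {4}
A1: add {6} — 6 (Eve) has 6→4.
A2 = A1; e.g. 1 (Adam) can still go to 2. Fixed point.
Eve's winning region = {4, 6}.

4, 6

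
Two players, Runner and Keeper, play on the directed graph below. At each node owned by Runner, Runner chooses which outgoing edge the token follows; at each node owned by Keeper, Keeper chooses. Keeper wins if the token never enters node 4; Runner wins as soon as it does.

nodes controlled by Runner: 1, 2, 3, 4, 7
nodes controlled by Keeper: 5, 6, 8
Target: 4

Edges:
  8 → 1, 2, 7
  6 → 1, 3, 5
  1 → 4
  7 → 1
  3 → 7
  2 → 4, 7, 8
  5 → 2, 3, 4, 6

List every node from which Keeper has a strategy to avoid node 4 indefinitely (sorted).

5, 6

A0 = {4}
A1: add {1, 2} — 1 (Runner) has 1→4; 2 (Runner) has 2→4.
A2: add {7} — 7 (Runner) has 7→1.
A3: add {3, 8} — 3 (Runner) has 3→7; 8 (Keeper): all of {1, 2, 7} already in.
A4 = A3; e.g. 5 (Keeper) can still go to 6. Fixed point.
Runner's attractor = {1, 2, 3, 4, 7, 8}; Keeper avoids the target exactly from the complement.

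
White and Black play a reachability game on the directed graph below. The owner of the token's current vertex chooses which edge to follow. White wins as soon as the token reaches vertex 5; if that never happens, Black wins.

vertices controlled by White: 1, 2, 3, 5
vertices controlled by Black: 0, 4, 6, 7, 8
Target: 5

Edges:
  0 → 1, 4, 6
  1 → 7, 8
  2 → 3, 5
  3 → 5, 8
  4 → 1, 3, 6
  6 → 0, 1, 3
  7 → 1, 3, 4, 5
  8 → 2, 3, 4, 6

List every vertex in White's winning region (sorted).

2, 3, 5

A0 = {5}
A1: add {2, 3} — 2 (White) has 2→5; 3 (White) has 3→5.
A2 = A1; e.g. 0 (Black) can still go to 1. Fixed point.
White's winning region = {2, 3, 5}.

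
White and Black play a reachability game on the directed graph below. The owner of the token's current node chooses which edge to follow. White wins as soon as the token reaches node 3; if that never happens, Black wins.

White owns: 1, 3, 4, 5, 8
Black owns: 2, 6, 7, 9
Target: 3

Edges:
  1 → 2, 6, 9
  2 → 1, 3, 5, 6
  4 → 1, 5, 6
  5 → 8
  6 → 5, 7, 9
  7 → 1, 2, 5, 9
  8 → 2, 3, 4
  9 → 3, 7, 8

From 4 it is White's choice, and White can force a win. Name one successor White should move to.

A0 = {3}
A1: add {8} — 8 (White) has 8→3.
A2: add {5} — 5 (White) has 5→8.
A3: add {4} — 4 (White) has 4→5.
A4 = A3; e.g. 1 (White) has no edge into A3. Fixed point.
From 4, successor 5 is in the attractor (rank 2); the other successors 1, 6 are not.

5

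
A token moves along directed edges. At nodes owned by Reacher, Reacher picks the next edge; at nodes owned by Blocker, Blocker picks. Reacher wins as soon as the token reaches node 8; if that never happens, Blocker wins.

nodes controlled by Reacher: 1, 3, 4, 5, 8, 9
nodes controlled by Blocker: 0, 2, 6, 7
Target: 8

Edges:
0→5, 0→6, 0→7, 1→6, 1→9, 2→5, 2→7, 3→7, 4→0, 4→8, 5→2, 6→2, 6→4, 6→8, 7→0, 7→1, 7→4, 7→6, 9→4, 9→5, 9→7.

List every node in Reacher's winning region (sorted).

A0 = {8}
A1: add {4} — 4 (Reacher) has 4→8.
A2: add {9} — 9 (Reacher) has 9→4.
A3: add {1} — 1 (Reacher) has 1→9.
A4 = A3; e.g. 0 (Blocker) can still go to 5. Fixed point.
Reacher's winning region = {1, 4, 8, 9}.

1, 4, 8, 9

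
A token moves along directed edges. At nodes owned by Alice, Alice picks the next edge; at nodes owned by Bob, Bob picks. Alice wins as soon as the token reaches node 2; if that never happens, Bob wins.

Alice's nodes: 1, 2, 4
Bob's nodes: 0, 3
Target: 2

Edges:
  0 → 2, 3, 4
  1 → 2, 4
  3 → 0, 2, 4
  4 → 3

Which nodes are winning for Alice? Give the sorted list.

A0 = {2}
A1: add {1} — 1 (Alice) has 1→2.
A2 = A1; e.g. 0 (Bob) can still go to 3. Fixed point.
Alice's winning region = {1, 2}.

1, 2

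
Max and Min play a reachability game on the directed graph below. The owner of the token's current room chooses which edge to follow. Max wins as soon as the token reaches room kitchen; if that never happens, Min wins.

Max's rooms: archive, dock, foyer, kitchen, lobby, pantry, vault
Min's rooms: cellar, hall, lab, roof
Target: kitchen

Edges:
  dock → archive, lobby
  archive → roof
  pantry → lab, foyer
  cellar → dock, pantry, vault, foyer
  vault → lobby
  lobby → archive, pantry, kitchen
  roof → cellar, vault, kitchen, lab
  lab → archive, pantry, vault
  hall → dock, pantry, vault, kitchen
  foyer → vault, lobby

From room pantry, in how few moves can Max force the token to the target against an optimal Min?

A0 = {kitchen}
A1: add {lobby} — lobby (Max) has lobby→kitchen.
A2: add {dock, foyer, vault} — dock (Max) has dock→lobby; vault (Max) has vault→lobby; foyer (Max) has foyer→lobby.
A3: add {pantry} — pantry (Max) has pantry→foyer.
pantry enters the attractor at level 3, so Max can force the target in 3 moves from there.

3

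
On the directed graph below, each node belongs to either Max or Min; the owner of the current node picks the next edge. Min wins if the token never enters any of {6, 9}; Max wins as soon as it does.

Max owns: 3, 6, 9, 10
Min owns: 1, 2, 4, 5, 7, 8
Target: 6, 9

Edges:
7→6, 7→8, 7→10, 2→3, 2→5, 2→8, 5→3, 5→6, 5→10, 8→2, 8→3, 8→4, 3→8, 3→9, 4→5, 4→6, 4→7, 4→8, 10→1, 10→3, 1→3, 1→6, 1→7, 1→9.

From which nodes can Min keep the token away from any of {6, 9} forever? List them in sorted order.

1, 2, 4, 7, 8

A0 = {6, 9}
A1: add {3} — 3 (Max) has 3→9.
A2: add {10} — 10 (Max) has 10→3.
A3: add {5} — 5 (Min): all of {3, 6, 10} already in.
A4 = A3; e.g. 1 (Min) can still go to 7. Fixed point.
Max's attractor = {3, 5, 6, 9, 10}; Min avoids the target exactly from the complement.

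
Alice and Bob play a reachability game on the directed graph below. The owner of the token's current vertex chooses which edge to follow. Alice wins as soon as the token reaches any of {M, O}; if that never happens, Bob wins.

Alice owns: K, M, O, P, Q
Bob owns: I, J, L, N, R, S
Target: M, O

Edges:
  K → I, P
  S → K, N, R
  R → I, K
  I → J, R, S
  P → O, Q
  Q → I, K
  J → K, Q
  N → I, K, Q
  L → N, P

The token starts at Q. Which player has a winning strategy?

A0 = {M, O}
A1: add {P} — P (Alice) has P→O.
A2: add {K} — K (Alice) has K→P.
A3: add {Q} — Q (Alice) has Q→K.
Q ∈ A3, so Alice can force the target.

Alice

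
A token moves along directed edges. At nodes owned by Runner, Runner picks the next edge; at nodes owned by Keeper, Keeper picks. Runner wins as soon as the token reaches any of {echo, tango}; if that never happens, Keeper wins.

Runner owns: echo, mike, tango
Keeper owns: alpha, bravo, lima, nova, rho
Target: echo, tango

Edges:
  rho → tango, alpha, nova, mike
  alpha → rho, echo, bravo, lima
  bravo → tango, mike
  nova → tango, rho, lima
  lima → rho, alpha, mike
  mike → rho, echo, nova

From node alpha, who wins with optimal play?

Keeper

A0 = {echo, tango}
A1: add {mike} — mike (Runner) has mike→echo.
A2: add {bravo} — bravo (Keeper): all of {tango, mike} already in.
A3 = A2; e.g. rho (Keeper) can still go to alpha. Fixed point.
alpha never enters the attractor, so Keeper can avoid the target forever.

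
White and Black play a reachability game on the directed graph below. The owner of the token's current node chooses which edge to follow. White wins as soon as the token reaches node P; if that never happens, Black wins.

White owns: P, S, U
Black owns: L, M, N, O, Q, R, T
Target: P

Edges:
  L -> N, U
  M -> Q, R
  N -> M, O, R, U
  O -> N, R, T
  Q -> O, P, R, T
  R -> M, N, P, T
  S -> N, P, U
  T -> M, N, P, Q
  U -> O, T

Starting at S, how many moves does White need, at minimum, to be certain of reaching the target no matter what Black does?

A0 = {P}
A1: add {S} — S (White) has S→P.
A2 = A1; e.g. L (Black) can still go to N. Fixed point.
S enters the attractor at level 1, so White can force the target in 1 move from there.

1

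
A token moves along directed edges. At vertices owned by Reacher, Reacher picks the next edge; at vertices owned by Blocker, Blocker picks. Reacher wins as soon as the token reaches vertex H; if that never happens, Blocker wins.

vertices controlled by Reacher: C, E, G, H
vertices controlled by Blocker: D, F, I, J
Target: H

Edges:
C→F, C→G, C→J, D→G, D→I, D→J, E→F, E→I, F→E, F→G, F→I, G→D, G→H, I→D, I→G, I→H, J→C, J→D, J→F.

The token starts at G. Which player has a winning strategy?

Reacher

A0 = {H}
A1: add {G} — G (Reacher) has G→H.
G ∈ A1, so Reacher can force the target.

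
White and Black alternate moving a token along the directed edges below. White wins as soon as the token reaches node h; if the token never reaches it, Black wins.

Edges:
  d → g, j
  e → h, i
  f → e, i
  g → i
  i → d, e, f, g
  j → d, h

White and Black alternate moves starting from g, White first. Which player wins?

Black

Track states (vertex, player-to-move).
A0 = {(h,White), (h,Black)}
A1: add {(e,White), (j,White)}.
A2 = A1; e.g. (d,White) stays out. (g,White) never enters ⇒ Black avoids the target.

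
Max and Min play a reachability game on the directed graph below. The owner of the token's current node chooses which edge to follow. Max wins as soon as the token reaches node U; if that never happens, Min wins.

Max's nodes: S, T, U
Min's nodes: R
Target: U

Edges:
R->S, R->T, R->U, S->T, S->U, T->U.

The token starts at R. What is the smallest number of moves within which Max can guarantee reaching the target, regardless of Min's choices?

2

A0 = {U}
A1: add {S, T} — S (Max) has S→U; T (Max) has T→U.
A2: add {R} — R (Min): all of {S, T, U} already in.
A2 = all vertices. Fixed point.
R enters the attractor at level 2, so Max can force the target in 2 moves from there.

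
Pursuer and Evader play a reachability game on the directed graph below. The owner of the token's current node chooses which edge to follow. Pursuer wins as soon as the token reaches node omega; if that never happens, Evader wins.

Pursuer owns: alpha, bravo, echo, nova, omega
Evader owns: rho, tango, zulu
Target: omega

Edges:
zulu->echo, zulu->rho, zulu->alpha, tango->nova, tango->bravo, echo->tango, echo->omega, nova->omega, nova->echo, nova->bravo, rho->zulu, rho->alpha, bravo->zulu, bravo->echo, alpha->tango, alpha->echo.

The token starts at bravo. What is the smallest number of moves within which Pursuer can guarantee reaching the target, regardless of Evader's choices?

A0 = {omega}
A1: add {echo, nova} — echo (Pursuer) has echo→omega; nova (Pursuer) has nova→omega.
A2: add {alpha, bravo} — bravo (Pursuer) has bravo→echo; alpha (Pursuer) has alpha→echo.
bravo enters the attractor at level 2, so Pursuer can force the target in 2 moves from there.

2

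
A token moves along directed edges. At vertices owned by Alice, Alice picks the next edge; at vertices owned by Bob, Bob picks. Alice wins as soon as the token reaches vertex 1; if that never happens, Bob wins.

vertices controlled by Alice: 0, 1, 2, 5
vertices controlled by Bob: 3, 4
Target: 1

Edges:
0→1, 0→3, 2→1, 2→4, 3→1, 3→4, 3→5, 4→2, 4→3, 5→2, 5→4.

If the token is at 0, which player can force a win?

A0 = {1}
A1: add {0, 2} — 0 (Alice) has 0→1; 2 (Alice) has 2→1.
0 ∈ A1, so Alice can force the target.

Alice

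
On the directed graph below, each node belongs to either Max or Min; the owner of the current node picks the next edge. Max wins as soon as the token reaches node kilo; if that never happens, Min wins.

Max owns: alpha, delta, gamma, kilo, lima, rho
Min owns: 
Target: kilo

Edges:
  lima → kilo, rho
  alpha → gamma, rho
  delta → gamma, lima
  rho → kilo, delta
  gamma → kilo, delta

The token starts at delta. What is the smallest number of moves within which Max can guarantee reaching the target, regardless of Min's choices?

A0 = {kilo}
A1: add {gamma, lima, rho} — gamma (Max) has gamma→kilo; rho (Max) has rho→kilo; lima (Max) has lima→kilo.
A2: add {alpha, delta} — alpha (Max) has alpha→gamma; delta (Max) has delta→gamma.
A2 = all vertices. Fixed point.
delta enters the attractor at level 2, so Max can force the target in 2 moves from there.

2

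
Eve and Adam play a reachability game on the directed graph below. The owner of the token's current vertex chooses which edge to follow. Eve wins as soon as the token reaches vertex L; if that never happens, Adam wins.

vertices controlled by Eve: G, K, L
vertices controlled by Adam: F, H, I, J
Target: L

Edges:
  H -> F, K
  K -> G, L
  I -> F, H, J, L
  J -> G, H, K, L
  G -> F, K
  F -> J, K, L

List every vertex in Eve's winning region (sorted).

G, K, L

A0 = {L}
A1: add {K} — K (Eve) has K→L.
A2: add {G} — G (Eve) has G→K.
A3 = A2; e.g. F (Adam) can still go to J. Fixed point.
Eve's winning region = {G, K, L}.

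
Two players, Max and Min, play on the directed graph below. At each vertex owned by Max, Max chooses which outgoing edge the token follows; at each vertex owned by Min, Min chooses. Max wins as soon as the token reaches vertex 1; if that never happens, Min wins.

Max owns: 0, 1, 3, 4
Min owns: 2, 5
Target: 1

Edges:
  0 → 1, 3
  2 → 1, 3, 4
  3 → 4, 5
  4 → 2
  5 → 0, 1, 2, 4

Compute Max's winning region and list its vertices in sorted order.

A0 = {1}
A1: add {0} — 0 (Max) has 0→1.
A2 = A1; e.g. 2 (Min) can still go to 3. Fixed point.
Max's winning region = {0, 1}.

0, 1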